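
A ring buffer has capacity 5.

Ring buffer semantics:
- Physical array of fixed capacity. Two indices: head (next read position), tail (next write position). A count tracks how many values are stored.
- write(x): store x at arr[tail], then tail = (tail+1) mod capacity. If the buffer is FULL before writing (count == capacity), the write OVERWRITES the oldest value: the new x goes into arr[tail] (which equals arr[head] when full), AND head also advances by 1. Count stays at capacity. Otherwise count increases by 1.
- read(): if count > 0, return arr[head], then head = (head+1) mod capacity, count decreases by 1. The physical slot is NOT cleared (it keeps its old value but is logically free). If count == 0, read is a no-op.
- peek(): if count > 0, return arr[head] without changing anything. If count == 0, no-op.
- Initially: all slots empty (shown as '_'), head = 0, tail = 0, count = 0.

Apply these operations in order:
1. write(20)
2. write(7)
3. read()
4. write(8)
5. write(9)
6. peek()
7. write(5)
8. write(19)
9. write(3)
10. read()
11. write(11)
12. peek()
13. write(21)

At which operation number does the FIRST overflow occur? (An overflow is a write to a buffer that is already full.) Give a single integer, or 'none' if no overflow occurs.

After op 1 (write(20)): arr=[20 _ _ _ _] head=0 tail=1 count=1
After op 2 (write(7)): arr=[20 7 _ _ _] head=0 tail=2 count=2
After op 3 (read()): arr=[20 7 _ _ _] head=1 tail=2 count=1
After op 4 (write(8)): arr=[20 7 8 _ _] head=1 tail=3 count=2
After op 5 (write(9)): arr=[20 7 8 9 _] head=1 tail=4 count=3
After op 6 (peek()): arr=[20 7 8 9 _] head=1 tail=4 count=3
After op 7 (write(5)): arr=[20 7 8 9 5] head=1 tail=0 count=4
After op 8 (write(19)): arr=[19 7 8 9 5] head=1 tail=1 count=5
After op 9 (write(3)): arr=[19 3 8 9 5] head=2 tail=2 count=5
After op 10 (read()): arr=[19 3 8 9 5] head=3 tail=2 count=4
After op 11 (write(11)): arr=[19 3 11 9 5] head=3 tail=3 count=5
After op 12 (peek()): arr=[19 3 11 9 5] head=3 tail=3 count=5
After op 13 (write(21)): arr=[19 3 11 21 5] head=4 tail=4 count=5

Answer: 9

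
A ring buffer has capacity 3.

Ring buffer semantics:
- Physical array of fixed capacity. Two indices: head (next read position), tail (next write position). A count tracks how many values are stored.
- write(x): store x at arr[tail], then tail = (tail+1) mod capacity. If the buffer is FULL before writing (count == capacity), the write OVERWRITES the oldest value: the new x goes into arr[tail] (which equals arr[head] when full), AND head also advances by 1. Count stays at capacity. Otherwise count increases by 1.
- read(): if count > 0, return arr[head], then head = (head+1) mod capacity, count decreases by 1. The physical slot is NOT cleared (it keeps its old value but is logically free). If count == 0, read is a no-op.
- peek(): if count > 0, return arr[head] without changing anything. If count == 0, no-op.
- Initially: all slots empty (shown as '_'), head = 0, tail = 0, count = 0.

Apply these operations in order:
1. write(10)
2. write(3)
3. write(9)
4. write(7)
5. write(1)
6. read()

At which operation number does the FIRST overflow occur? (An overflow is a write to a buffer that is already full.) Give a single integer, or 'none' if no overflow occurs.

Answer: 4

Derivation:
After op 1 (write(10)): arr=[10 _ _] head=0 tail=1 count=1
After op 2 (write(3)): arr=[10 3 _] head=0 tail=2 count=2
After op 3 (write(9)): arr=[10 3 9] head=0 tail=0 count=3
After op 4 (write(7)): arr=[7 3 9] head=1 tail=1 count=3
After op 5 (write(1)): arr=[7 1 9] head=2 tail=2 count=3
After op 6 (read()): arr=[7 1 9] head=0 tail=2 count=2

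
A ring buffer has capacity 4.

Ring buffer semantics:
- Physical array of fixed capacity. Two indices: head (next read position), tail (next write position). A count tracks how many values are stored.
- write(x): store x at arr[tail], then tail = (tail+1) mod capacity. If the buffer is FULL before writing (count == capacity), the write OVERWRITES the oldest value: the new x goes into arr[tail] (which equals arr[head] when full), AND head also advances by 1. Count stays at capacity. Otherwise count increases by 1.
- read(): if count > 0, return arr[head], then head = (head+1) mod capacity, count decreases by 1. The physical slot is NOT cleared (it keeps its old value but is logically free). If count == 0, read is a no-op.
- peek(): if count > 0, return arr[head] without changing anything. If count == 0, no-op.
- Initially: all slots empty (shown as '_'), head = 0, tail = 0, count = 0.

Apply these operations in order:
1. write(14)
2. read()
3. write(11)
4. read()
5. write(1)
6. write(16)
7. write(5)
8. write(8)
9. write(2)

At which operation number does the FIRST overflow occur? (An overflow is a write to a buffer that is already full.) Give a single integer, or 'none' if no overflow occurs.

Answer: 9

Derivation:
After op 1 (write(14)): arr=[14 _ _ _] head=0 tail=1 count=1
After op 2 (read()): arr=[14 _ _ _] head=1 tail=1 count=0
After op 3 (write(11)): arr=[14 11 _ _] head=1 tail=2 count=1
After op 4 (read()): arr=[14 11 _ _] head=2 tail=2 count=0
After op 5 (write(1)): arr=[14 11 1 _] head=2 tail=3 count=1
After op 6 (write(16)): arr=[14 11 1 16] head=2 tail=0 count=2
After op 7 (write(5)): arr=[5 11 1 16] head=2 tail=1 count=3
After op 8 (write(8)): arr=[5 8 1 16] head=2 tail=2 count=4
After op 9 (write(2)): arr=[5 8 2 16] head=3 tail=3 count=4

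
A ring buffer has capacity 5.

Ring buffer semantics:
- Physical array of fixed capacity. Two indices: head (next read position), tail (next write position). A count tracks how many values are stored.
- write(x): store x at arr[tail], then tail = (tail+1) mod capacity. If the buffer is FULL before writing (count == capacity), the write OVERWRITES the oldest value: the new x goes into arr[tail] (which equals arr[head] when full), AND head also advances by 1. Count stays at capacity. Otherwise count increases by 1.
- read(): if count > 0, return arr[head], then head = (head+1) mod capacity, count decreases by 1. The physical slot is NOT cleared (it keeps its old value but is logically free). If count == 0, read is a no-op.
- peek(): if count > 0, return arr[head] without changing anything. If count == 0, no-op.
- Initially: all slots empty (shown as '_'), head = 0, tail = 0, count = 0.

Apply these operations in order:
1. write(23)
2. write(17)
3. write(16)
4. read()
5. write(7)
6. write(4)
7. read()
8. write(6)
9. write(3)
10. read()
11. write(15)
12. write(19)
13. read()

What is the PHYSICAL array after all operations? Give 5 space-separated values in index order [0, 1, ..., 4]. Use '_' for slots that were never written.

Answer: 6 3 15 19 4

Derivation:
After op 1 (write(23)): arr=[23 _ _ _ _] head=0 tail=1 count=1
After op 2 (write(17)): arr=[23 17 _ _ _] head=0 tail=2 count=2
After op 3 (write(16)): arr=[23 17 16 _ _] head=0 tail=3 count=3
After op 4 (read()): arr=[23 17 16 _ _] head=1 tail=3 count=2
After op 5 (write(7)): arr=[23 17 16 7 _] head=1 tail=4 count=3
After op 6 (write(4)): arr=[23 17 16 7 4] head=1 tail=0 count=4
After op 7 (read()): arr=[23 17 16 7 4] head=2 tail=0 count=3
After op 8 (write(6)): arr=[6 17 16 7 4] head=2 tail=1 count=4
After op 9 (write(3)): arr=[6 3 16 7 4] head=2 tail=2 count=5
After op 10 (read()): arr=[6 3 16 7 4] head=3 tail=2 count=4
After op 11 (write(15)): arr=[6 3 15 7 4] head=3 tail=3 count=5
After op 12 (write(19)): arr=[6 3 15 19 4] head=4 tail=4 count=5
After op 13 (read()): arr=[6 3 15 19 4] head=0 tail=4 count=4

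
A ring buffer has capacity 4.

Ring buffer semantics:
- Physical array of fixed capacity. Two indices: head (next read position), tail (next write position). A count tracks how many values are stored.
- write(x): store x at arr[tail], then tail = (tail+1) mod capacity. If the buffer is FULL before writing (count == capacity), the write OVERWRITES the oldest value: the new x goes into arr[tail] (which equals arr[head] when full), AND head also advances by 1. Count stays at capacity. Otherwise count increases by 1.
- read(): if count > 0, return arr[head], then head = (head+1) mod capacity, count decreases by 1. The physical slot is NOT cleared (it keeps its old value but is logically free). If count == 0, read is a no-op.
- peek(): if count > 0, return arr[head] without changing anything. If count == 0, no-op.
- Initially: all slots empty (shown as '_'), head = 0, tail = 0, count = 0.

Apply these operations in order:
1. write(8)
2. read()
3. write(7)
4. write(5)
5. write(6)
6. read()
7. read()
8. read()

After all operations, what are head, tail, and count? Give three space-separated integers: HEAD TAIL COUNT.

After op 1 (write(8)): arr=[8 _ _ _] head=0 tail=1 count=1
After op 2 (read()): arr=[8 _ _ _] head=1 tail=1 count=0
After op 3 (write(7)): arr=[8 7 _ _] head=1 tail=2 count=1
After op 4 (write(5)): arr=[8 7 5 _] head=1 tail=3 count=2
After op 5 (write(6)): arr=[8 7 5 6] head=1 tail=0 count=3
After op 6 (read()): arr=[8 7 5 6] head=2 tail=0 count=2
After op 7 (read()): arr=[8 7 5 6] head=3 tail=0 count=1
After op 8 (read()): arr=[8 7 5 6] head=0 tail=0 count=0

Answer: 0 0 0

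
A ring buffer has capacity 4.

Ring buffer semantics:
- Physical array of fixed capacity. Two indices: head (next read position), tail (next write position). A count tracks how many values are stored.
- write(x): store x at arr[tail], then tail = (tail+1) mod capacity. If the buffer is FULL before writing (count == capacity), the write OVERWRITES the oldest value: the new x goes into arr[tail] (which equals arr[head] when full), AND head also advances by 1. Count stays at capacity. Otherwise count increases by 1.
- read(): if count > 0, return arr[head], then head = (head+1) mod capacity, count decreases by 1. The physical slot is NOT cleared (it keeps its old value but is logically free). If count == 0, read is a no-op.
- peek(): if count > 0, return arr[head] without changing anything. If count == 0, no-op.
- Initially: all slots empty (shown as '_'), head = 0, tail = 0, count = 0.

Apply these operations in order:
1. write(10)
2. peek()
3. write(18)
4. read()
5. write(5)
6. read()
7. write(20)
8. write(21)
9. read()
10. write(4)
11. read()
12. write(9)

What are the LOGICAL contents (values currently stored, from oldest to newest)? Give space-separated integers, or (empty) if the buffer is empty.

After op 1 (write(10)): arr=[10 _ _ _] head=0 tail=1 count=1
After op 2 (peek()): arr=[10 _ _ _] head=0 tail=1 count=1
After op 3 (write(18)): arr=[10 18 _ _] head=0 tail=2 count=2
After op 4 (read()): arr=[10 18 _ _] head=1 tail=2 count=1
After op 5 (write(5)): arr=[10 18 5 _] head=1 tail=3 count=2
After op 6 (read()): arr=[10 18 5 _] head=2 tail=3 count=1
After op 7 (write(20)): arr=[10 18 5 20] head=2 tail=0 count=2
After op 8 (write(21)): arr=[21 18 5 20] head=2 tail=1 count=3
After op 9 (read()): arr=[21 18 5 20] head=3 tail=1 count=2
After op 10 (write(4)): arr=[21 4 5 20] head=3 tail=2 count=3
After op 11 (read()): arr=[21 4 5 20] head=0 tail=2 count=2
After op 12 (write(9)): arr=[21 4 9 20] head=0 tail=3 count=3

Answer: 21 4 9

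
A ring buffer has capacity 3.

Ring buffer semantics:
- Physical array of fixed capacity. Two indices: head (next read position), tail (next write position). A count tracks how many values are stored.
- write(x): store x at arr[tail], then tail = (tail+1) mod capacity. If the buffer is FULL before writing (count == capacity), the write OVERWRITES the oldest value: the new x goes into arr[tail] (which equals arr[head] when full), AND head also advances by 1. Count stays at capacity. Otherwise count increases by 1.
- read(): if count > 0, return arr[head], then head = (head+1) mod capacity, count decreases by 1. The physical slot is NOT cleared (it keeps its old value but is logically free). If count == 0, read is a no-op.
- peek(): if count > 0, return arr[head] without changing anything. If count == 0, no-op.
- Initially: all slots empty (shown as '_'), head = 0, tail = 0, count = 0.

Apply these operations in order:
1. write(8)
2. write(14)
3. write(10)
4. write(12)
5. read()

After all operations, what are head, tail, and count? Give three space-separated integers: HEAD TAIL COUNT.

After op 1 (write(8)): arr=[8 _ _] head=0 tail=1 count=1
After op 2 (write(14)): arr=[8 14 _] head=0 tail=2 count=2
After op 3 (write(10)): arr=[8 14 10] head=0 tail=0 count=3
After op 4 (write(12)): arr=[12 14 10] head=1 tail=1 count=3
After op 5 (read()): arr=[12 14 10] head=2 tail=1 count=2

Answer: 2 1 2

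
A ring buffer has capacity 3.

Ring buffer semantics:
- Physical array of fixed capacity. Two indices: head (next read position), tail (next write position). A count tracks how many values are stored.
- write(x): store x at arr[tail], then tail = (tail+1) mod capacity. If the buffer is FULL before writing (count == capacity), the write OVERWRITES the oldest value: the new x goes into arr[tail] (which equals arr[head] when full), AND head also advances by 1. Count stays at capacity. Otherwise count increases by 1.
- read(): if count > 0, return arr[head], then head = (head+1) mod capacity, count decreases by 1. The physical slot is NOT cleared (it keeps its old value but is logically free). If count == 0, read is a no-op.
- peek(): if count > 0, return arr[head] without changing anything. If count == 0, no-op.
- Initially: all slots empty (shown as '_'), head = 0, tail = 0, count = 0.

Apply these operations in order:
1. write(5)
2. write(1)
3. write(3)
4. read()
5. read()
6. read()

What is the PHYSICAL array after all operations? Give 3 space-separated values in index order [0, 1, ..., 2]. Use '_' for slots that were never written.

After op 1 (write(5)): arr=[5 _ _] head=0 tail=1 count=1
After op 2 (write(1)): arr=[5 1 _] head=0 tail=2 count=2
After op 3 (write(3)): arr=[5 1 3] head=0 tail=0 count=3
After op 4 (read()): arr=[5 1 3] head=1 tail=0 count=2
After op 5 (read()): arr=[5 1 3] head=2 tail=0 count=1
After op 6 (read()): arr=[5 1 3] head=0 tail=0 count=0

Answer: 5 1 3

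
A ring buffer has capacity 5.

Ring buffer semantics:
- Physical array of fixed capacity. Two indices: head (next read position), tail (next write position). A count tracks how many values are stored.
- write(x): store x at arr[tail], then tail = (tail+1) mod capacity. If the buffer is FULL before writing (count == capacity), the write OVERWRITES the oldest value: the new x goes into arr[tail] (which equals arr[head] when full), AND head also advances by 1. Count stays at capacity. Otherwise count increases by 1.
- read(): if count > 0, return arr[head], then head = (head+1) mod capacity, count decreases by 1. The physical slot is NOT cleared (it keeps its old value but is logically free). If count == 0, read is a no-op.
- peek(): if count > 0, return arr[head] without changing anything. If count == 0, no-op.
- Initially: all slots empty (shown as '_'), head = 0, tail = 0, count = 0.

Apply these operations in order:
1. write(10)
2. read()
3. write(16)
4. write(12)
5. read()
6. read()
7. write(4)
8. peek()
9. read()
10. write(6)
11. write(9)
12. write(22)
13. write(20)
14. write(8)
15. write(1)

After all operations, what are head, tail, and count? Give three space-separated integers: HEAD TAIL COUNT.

Answer: 0 0 5

Derivation:
After op 1 (write(10)): arr=[10 _ _ _ _] head=0 tail=1 count=1
After op 2 (read()): arr=[10 _ _ _ _] head=1 tail=1 count=0
After op 3 (write(16)): arr=[10 16 _ _ _] head=1 tail=2 count=1
After op 4 (write(12)): arr=[10 16 12 _ _] head=1 tail=3 count=2
After op 5 (read()): arr=[10 16 12 _ _] head=2 tail=3 count=1
After op 6 (read()): arr=[10 16 12 _ _] head=3 tail=3 count=0
After op 7 (write(4)): arr=[10 16 12 4 _] head=3 tail=4 count=1
After op 8 (peek()): arr=[10 16 12 4 _] head=3 tail=4 count=1
After op 9 (read()): arr=[10 16 12 4 _] head=4 tail=4 count=0
After op 10 (write(6)): arr=[10 16 12 4 6] head=4 tail=0 count=1
After op 11 (write(9)): arr=[9 16 12 4 6] head=4 tail=1 count=2
After op 12 (write(22)): arr=[9 22 12 4 6] head=4 tail=2 count=3
After op 13 (write(20)): arr=[9 22 20 4 6] head=4 tail=3 count=4
After op 14 (write(8)): arr=[9 22 20 8 6] head=4 tail=4 count=5
After op 15 (write(1)): arr=[9 22 20 8 1] head=0 tail=0 count=5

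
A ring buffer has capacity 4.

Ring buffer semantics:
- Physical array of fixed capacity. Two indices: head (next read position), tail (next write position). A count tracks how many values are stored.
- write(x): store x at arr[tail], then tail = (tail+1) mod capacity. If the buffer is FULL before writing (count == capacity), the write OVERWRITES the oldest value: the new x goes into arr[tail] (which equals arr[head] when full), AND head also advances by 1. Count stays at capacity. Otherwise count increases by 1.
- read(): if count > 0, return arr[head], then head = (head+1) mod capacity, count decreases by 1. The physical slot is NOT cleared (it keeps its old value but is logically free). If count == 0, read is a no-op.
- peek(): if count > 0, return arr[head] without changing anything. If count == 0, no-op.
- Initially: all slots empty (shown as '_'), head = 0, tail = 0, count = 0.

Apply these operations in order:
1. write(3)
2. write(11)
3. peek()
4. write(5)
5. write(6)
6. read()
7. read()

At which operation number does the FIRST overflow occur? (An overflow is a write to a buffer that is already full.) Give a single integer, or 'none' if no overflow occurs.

Answer: none

Derivation:
After op 1 (write(3)): arr=[3 _ _ _] head=0 tail=1 count=1
After op 2 (write(11)): arr=[3 11 _ _] head=0 tail=2 count=2
After op 3 (peek()): arr=[3 11 _ _] head=0 tail=2 count=2
After op 4 (write(5)): arr=[3 11 5 _] head=0 tail=3 count=3
After op 5 (write(6)): arr=[3 11 5 6] head=0 tail=0 count=4
After op 6 (read()): arr=[3 11 5 6] head=1 tail=0 count=3
After op 7 (read()): arr=[3 11 5 6] head=2 tail=0 count=2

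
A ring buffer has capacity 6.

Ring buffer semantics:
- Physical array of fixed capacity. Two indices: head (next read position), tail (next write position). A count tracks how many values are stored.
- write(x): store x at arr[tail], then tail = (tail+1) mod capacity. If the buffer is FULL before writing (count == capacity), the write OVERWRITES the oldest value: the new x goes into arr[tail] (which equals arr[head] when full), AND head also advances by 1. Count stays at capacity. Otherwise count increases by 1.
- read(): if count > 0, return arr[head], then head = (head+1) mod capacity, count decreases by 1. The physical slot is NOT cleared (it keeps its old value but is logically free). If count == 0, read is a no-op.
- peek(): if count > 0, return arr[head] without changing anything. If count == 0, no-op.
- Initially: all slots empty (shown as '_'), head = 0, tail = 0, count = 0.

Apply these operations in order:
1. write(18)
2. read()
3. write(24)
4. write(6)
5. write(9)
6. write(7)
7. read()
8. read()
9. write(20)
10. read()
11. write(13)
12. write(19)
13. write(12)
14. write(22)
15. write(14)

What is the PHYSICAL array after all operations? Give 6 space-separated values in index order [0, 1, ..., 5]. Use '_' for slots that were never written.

Answer: 13 19 12 22 14 20

Derivation:
After op 1 (write(18)): arr=[18 _ _ _ _ _] head=0 tail=1 count=1
After op 2 (read()): arr=[18 _ _ _ _ _] head=1 tail=1 count=0
After op 3 (write(24)): arr=[18 24 _ _ _ _] head=1 tail=2 count=1
After op 4 (write(6)): arr=[18 24 6 _ _ _] head=1 tail=3 count=2
After op 5 (write(9)): arr=[18 24 6 9 _ _] head=1 tail=4 count=3
After op 6 (write(7)): arr=[18 24 6 9 7 _] head=1 tail=5 count=4
After op 7 (read()): arr=[18 24 6 9 7 _] head=2 tail=5 count=3
After op 8 (read()): arr=[18 24 6 9 7 _] head=3 tail=5 count=2
After op 9 (write(20)): arr=[18 24 6 9 7 20] head=3 tail=0 count=3
After op 10 (read()): arr=[18 24 6 9 7 20] head=4 tail=0 count=2
After op 11 (write(13)): arr=[13 24 6 9 7 20] head=4 tail=1 count=3
After op 12 (write(19)): arr=[13 19 6 9 7 20] head=4 tail=2 count=4
After op 13 (write(12)): arr=[13 19 12 9 7 20] head=4 tail=3 count=5
After op 14 (write(22)): arr=[13 19 12 22 7 20] head=4 tail=4 count=6
After op 15 (write(14)): arr=[13 19 12 22 14 20] head=5 tail=5 count=6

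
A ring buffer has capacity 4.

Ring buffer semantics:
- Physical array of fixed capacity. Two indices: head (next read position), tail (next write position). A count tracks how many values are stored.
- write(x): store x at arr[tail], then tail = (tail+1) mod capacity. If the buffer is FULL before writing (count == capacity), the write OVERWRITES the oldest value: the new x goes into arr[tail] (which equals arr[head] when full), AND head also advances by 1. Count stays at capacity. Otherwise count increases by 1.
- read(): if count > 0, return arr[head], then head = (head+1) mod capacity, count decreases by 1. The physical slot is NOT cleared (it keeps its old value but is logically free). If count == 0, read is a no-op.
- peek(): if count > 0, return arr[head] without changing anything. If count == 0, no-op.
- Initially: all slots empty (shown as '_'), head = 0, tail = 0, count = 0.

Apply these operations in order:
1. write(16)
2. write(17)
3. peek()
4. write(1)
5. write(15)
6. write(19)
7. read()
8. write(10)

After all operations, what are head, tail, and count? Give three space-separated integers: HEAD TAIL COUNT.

Answer: 2 2 4

Derivation:
After op 1 (write(16)): arr=[16 _ _ _] head=0 tail=1 count=1
After op 2 (write(17)): arr=[16 17 _ _] head=0 tail=2 count=2
After op 3 (peek()): arr=[16 17 _ _] head=0 tail=2 count=2
After op 4 (write(1)): arr=[16 17 1 _] head=0 tail=3 count=3
After op 5 (write(15)): arr=[16 17 1 15] head=0 tail=0 count=4
After op 6 (write(19)): arr=[19 17 1 15] head=1 tail=1 count=4
After op 7 (read()): arr=[19 17 1 15] head=2 tail=1 count=3
After op 8 (write(10)): arr=[19 10 1 15] head=2 tail=2 count=4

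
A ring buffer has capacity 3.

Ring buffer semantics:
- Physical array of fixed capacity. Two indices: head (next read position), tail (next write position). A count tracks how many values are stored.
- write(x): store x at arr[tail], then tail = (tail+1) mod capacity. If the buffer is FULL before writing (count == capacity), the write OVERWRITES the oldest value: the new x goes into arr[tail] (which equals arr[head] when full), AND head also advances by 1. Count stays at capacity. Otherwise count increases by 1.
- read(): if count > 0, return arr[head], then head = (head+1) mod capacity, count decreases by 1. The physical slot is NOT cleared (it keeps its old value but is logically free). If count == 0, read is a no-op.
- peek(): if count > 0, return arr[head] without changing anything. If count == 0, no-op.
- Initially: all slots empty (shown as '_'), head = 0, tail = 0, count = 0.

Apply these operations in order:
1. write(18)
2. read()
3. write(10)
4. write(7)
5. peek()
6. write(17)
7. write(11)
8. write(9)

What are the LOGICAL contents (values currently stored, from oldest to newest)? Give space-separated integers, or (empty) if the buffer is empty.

After op 1 (write(18)): arr=[18 _ _] head=0 tail=1 count=1
After op 2 (read()): arr=[18 _ _] head=1 tail=1 count=0
After op 3 (write(10)): arr=[18 10 _] head=1 tail=2 count=1
After op 4 (write(7)): arr=[18 10 7] head=1 tail=0 count=2
After op 5 (peek()): arr=[18 10 7] head=1 tail=0 count=2
After op 6 (write(17)): arr=[17 10 7] head=1 tail=1 count=3
After op 7 (write(11)): arr=[17 11 7] head=2 tail=2 count=3
After op 8 (write(9)): arr=[17 11 9] head=0 tail=0 count=3

Answer: 17 11 9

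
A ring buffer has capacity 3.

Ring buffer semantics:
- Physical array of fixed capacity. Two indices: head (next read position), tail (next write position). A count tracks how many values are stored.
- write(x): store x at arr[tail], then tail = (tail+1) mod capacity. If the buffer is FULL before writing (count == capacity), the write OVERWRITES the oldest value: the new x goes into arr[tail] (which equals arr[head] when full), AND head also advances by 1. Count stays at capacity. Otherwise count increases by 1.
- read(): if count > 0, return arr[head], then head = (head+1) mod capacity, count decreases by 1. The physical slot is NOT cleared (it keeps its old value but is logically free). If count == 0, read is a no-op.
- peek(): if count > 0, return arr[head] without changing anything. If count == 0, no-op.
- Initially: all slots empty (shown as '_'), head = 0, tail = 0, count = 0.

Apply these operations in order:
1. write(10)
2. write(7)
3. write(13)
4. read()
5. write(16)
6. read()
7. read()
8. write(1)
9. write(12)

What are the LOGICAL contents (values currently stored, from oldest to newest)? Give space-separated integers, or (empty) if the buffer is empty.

Answer: 16 1 12

Derivation:
After op 1 (write(10)): arr=[10 _ _] head=0 tail=1 count=1
After op 2 (write(7)): arr=[10 7 _] head=0 tail=2 count=2
After op 3 (write(13)): arr=[10 7 13] head=0 tail=0 count=3
After op 4 (read()): arr=[10 7 13] head=1 tail=0 count=2
After op 5 (write(16)): arr=[16 7 13] head=1 tail=1 count=3
After op 6 (read()): arr=[16 7 13] head=2 tail=1 count=2
After op 7 (read()): arr=[16 7 13] head=0 tail=1 count=1
After op 8 (write(1)): arr=[16 1 13] head=0 tail=2 count=2
After op 9 (write(12)): arr=[16 1 12] head=0 tail=0 count=3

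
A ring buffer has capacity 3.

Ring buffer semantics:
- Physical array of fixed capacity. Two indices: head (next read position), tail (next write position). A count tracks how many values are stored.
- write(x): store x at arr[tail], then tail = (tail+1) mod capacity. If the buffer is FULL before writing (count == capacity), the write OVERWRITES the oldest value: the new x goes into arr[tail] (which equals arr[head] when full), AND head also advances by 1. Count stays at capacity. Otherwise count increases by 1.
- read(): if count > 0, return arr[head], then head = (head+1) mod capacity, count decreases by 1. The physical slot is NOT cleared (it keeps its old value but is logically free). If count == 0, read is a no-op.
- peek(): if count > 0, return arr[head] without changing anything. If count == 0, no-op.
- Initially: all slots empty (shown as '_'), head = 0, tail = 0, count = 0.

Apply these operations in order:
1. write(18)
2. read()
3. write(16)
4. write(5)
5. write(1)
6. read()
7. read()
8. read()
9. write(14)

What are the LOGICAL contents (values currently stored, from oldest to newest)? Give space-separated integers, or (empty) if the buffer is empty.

Answer: 14

Derivation:
After op 1 (write(18)): arr=[18 _ _] head=0 tail=1 count=1
After op 2 (read()): arr=[18 _ _] head=1 tail=1 count=0
After op 3 (write(16)): arr=[18 16 _] head=1 tail=2 count=1
After op 4 (write(5)): arr=[18 16 5] head=1 tail=0 count=2
After op 5 (write(1)): arr=[1 16 5] head=1 tail=1 count=3
After op 6 (read()): arr=[1 16 5] head=2 tail=1 count=2
After op 7 (read()): arr=[1 16 5] head=0 tail=1 count=1
After op 8 (read()): arr=[1 16 5] head=1 tail=1 count=0
After op 9 (write(14)): arr=[1 14 5] head=1 tail=2 count=1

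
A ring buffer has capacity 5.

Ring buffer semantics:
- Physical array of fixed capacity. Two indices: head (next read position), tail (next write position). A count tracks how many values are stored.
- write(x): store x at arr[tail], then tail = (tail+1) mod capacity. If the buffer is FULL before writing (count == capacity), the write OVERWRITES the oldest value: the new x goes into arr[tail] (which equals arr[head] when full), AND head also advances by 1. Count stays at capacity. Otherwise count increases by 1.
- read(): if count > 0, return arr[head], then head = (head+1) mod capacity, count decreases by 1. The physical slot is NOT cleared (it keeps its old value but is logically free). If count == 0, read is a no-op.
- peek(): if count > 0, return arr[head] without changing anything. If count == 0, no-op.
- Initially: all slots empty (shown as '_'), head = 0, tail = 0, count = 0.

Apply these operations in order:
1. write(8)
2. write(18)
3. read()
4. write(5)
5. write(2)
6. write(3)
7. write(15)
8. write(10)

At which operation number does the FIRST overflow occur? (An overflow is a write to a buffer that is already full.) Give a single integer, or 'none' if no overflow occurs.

After op 1 (write(8)): arr=[8 _ _ _ _] head=0 tail=1 count=1
After op 2 (write(18)): arr=[8 18 _ _ _] head=0 tail=2 count=2
After op 3 (read()): arr=[8 18 _ _ _] head=1 tail=2 count=1
After op 4 (write(5)): arr=[8 18 5 _ _] head=1 tail=3 count=2
After op 5 (write(2)): arr=[8 18 5 2 _] head=1 tail=4 count=3
After op 6 (write(3)): arr=[8 18 5 2 3] head=1 tail=0 count=4
After op 7 (write(15)): arr=[15 18 5 2 3] head=1 tail=1 count=5
After op 8 (write(10)): arr=[15 10 5 2 3] head=2 tail=2 count=5

Answer: 8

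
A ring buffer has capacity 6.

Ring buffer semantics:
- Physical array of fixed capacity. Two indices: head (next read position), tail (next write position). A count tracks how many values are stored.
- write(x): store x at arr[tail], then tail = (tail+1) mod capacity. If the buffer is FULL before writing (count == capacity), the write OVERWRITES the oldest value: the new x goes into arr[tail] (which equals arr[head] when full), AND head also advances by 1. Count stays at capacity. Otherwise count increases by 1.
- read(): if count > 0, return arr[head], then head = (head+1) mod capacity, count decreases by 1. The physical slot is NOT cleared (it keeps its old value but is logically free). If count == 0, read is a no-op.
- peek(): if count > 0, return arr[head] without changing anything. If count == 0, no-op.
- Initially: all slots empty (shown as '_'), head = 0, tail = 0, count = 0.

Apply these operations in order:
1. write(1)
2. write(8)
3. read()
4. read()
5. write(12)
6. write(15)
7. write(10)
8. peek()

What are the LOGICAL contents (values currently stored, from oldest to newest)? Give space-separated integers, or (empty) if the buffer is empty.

After op 1 (write(1)): arr=[1 _ _ _ _ _] head=0 tail=1 count=1
After op 2 (write(8)): arr=[1 8 _ _ _ _] head=0 tail=2 count=2
After op 3 (read()): arr=[1 8 _ _ _ _] head=1 tail=2 count=1
After op 4 (read()): arr=[1 8 _ _ _ _] head=2 tail=2 count=0
After op 5 (write(12)): arr=[1 8 12 _ _ _] head=2 tail=3 count=1
After op 6 (write(15)): arr=[1 8 12 15 _ _] head=2 tail=4 count=2
After op 7 (write(10)): arr=[1 8 12 15 10 _] head=2 tail=5 count=3
After op 8 (peek()): arr=[1 8 12 15 10 _] head=2 tail=5 count=3

Answer: 12 15 10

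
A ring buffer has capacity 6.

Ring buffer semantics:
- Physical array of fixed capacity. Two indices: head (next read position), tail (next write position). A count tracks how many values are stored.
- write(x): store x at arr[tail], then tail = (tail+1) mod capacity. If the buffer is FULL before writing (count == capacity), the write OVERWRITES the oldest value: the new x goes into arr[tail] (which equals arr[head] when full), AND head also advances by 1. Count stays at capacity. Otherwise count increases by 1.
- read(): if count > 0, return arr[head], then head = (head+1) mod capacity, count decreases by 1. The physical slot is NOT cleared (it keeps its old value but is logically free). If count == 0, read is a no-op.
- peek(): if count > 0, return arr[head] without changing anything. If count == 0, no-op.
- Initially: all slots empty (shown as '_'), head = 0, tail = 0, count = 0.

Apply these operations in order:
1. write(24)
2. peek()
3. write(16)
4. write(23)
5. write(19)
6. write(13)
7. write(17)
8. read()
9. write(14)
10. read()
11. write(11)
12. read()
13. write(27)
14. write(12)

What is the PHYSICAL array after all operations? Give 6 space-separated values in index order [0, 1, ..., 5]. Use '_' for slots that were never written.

Answer: 14 11 27 12 13 17

Derivation:
After op 1 (write(24)): arr=[24 _ _ _ _ _] head=0 tail=1 count=1
After op 2 (peek()): arr=[24 _ _ _ _ _] head=0 tail=1 count=1
After op 3 (write(16)): arr=[24 16 _ _ _ _] head=0 tail=2 count=2
After op 4 (write(23)): arr=[24 16 23 _ _ _] head=0 tail=3 count=3
After op 5 (write(19)): arr=[24 16 23 19 _ _] head=0 tail=4 count=4
After op 6 (write(13)): arr=[24 16 23 19 13 _] head=0 tail=5 count=5
After op 7 (write(17)): arr=[24 16 23 19 13 17] head=0 tail=0 count=6
After op 8 (read()): arr=[24 16 23 19 13 17] head=1 tail=0 count=5
After op 9 (write(14)): arr=[14 16 23 19 13 17] head=1 tail=1 count=6
After op 10 (read()): arr=[14 16 23 19 13 17] head=2 tail=1 count=5
After op 11 (write(11)): arr=[14 11 23 19 13 17] head=2 tail=2 count=6
After op 12 (read()): arr=[14 11 23 19 13 17] head=3 tail=2 count=5
After op 13 (write(27)): arr=[14 11 27 19 13 17] head=3 tail=3 count=6
After op 14 (write(12)): arr=[14 11 27 12 13 17] head=4 tail=4 count=6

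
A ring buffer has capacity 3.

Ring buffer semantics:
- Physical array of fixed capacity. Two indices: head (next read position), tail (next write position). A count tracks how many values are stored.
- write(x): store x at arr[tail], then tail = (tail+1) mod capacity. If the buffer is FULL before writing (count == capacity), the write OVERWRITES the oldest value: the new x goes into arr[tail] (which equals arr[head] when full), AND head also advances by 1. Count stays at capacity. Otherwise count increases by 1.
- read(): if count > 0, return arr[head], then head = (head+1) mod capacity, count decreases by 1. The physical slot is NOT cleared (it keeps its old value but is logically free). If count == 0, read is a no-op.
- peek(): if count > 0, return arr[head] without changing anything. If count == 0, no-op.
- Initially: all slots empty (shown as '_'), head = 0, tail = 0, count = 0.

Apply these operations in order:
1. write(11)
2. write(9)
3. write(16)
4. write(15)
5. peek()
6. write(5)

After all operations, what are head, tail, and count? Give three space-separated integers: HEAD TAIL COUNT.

After op 1 (write(11)): arr=[11 _ _] head=0 tail=1 count=1
After op 2 (write(9)): arr=[11 9 _] head=0 tail=2 count=2
After op 3 (write(16)): arr=[11 9 16] head=0 tail=0 count=3
After op 4 (write(15)): arr=[15 9 16] head=1 tail=1 count=3
After op 5 (peek()): arr=[15 9 16] head=1 tail=1 count=3
After op 6 (write(5)): arr=[15 5 16] head=2 tail=2 count=3

Answer: 2 2 3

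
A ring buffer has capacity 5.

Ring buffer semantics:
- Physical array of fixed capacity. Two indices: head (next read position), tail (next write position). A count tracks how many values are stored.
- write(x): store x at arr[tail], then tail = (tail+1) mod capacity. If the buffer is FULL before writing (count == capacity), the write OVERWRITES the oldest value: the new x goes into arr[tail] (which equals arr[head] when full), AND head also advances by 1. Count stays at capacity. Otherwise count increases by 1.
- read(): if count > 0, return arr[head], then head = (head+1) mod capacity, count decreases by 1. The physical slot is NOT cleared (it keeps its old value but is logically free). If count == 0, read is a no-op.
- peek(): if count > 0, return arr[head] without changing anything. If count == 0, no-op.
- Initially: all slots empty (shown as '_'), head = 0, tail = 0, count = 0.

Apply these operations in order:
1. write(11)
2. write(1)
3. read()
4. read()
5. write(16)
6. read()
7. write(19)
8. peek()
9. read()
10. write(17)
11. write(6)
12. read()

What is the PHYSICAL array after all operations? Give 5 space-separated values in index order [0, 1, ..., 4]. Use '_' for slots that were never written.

After op 1 (write(11)): arr=[11 _ _ _ _] head=0 tail=1 count=1
After op 2 (write(1)): arr=[11 1 _ _ _] head=0 tail=2 count=2
After op 3 (read()): arr=[11 1 _ _ _] head=1 tail=2 count=1
After op 4 (read()): arr=[11 1 _ _ _] head=2 tail=2 count=0
After op 5 (write(16)): arr=[11 1 16 _ _] head=2 tail=3 count=1
After op 6 (read()): arr=[11 1 16 _ _] head=3 tail=3 count=0
After op 7 (write(19)): arr=[11 1 16 19 _] head=3 tail=4 count=1
After op 8 (peek()): arr=[11 1 16 19 _] head=3 tail=4 count=1
After op 9 (read()): arr=[11 1 16 19 _] head=4 tail=4 count=0
After op 10 (write(17)): arr=[11 1 16 19 17] head=4 tail=0 count=1
After op 11 (write(6)): arr=[6 1 16 19 17] head=4 tail=1 count=2
After op 12 (read()): arr=[6 1 16 19 17] head=0 tail=1 count=1

Answer: 6 1 16 19 17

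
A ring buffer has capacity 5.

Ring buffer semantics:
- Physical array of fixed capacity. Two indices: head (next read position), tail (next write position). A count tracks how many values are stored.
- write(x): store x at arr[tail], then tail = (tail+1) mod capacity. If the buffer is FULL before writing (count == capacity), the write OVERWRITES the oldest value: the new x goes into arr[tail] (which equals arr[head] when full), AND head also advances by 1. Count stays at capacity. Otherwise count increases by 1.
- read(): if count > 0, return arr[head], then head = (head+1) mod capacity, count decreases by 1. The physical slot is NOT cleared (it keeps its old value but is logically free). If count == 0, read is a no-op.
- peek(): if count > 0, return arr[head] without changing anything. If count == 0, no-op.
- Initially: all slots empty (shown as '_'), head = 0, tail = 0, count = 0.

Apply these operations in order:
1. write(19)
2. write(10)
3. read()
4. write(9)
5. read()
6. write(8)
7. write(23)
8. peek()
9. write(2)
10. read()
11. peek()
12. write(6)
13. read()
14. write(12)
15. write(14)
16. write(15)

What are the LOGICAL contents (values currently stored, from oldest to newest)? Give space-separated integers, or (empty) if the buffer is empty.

Answer: 2 6 12 14 15

Derivation:
After op 1 (write(19)): arr=[19 _ _ _ _] head=0 tail=1 count=1
After op 2 (write(10)): arr=[19 10 _ _ _] head=0 tail=2 count=2
After op 3 (read()): arr=[19 10 _ _ _] head=1 tail=2 count=1
After op 4 (write(9)): arr=[19 10 9 _ _] head=1 tail=3 count=2
After op 5 (read()): arr=[19 10 9 _ _] head=2 tail=3 count=1
After op 6 (write(8)): arr=[19 10 9 8 _] head=2 tail=4 count=2
After op 7 (write(23)): arr=[19 10 9 8 23] head=2 tail=0 count=3
After op 8 (peek()): arr=[19 10 9 8 23] head=2 tail=0 count=3
After op 9 (write(2)): arr=[2 10 9 8 23] head=2 tail=1 count=4
After op 10 (read()): arr=[2 10 9 8 23] head=3 tail=1 count=3
After op 11 (peek()): arr=[2 10 9 8 23] head=3 tail=1 count=3
After op 12 (write(6)): arr=[2 6 9 8 23] head=3 tail=2 count=4
After op 13 (read()): arr=[2 6 9 8 23] head=4 tail=2 count=3
After op 14 (write(12)): arr=[2 6 12 8 23] head=4 tail=3 count=4
After op 15 (write(14)): arr=[2 6 12 14 23] head=4 tail=4 count=5
After op 16 (write(15)): arr=[2 6 12 14 15] head=0 tail=0 count=5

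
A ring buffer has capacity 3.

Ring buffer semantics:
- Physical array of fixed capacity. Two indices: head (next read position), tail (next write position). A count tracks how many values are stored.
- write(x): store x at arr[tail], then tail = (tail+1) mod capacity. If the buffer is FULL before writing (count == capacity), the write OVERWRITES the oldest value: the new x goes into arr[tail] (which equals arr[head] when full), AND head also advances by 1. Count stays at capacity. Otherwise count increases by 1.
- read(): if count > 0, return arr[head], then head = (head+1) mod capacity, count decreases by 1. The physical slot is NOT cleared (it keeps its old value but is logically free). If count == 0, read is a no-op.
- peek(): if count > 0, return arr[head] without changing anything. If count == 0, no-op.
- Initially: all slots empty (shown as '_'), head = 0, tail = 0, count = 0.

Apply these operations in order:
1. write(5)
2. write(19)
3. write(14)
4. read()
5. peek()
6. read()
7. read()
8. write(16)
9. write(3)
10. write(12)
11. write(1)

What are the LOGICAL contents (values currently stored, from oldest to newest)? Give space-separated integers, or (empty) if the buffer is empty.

Answer: 3 12 1

Derivation:
After op 1 (write(5)): arr=[5 _ _] head=0 tail=1 count=1
After op 2 (write(19)): arr=[5 19 _] head=0 tail=2 count=2
After op 3 (write(14)): arr=[5 19 14] head=0 tail=0 count=3
After op 4 (read()): arr=[5 19 14] head=1 tail=0 count=2
After op 5 (peek()): arr=[5 19 14] head=1 tail=0 count=2
After op 6 (read()): arr=[5 19 14] head=2 tail=0 count=1
After op 7 (read()): arr=[5 19 14] head=0 tail=0 count=0
After op 8 (write(16)): arr=[16 19 14] head=0 tail=1 count=1
After op 9 (write(3)): arr=[16 3 14] head=0 tail=2 count=2
After op 10 (write(12)): arr=[16 3 12] head=0 tail=0 count=3
After op 11 (write(1)): arr=[1 3 12] head=1 tail=1 count=3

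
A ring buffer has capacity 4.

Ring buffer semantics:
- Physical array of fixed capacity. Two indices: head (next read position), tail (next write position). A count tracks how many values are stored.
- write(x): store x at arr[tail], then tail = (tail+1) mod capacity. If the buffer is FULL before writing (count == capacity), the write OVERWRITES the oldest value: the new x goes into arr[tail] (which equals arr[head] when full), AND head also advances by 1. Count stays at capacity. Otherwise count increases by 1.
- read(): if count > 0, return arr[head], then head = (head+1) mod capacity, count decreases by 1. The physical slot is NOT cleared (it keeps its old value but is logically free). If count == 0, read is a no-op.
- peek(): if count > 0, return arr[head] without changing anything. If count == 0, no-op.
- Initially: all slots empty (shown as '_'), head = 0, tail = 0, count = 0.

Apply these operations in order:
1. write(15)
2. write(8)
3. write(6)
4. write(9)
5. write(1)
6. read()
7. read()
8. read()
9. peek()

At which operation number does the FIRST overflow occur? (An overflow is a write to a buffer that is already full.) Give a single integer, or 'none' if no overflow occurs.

After op 1 (write(15)): arr=[15 _ _ _] head=0 tail=1 count=1
After op 2 (write(8)): arr=[15 8 _ _] head=0 tail=2 count=2
After op 3 (write(6)): arr=[15 8 6 _] head=0 tail=3 count=3
After op 4 (write(9)): arr=[15 8 6 9] head=0 tail=0 count=4
After op 5 (write(1)): arr=[1 8 6 9] head=1 tail=1 count=4
After op 6 (read()): arr=[1 8 6 9] head=2 tail=1 count=3
After op 7 (read()): arr=[1 8 6 9] head=3 tail=1 count=2
After op 8 (read()): arr=[1 8 6 9] head=0 tail=1 count=1
After op 9 (peek()): arr=[1 8 6 9] head=0 tail=1 count=1

Answer: 5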